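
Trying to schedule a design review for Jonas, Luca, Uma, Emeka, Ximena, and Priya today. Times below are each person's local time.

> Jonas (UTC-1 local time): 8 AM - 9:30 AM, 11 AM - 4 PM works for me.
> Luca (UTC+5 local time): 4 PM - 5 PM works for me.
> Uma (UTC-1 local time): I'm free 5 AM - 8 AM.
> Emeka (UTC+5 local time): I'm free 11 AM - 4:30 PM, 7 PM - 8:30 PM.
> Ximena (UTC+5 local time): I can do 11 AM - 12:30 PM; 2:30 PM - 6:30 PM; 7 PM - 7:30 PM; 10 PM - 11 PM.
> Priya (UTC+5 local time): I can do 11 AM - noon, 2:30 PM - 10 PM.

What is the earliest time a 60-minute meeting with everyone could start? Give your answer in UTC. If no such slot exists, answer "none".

Jonas in UTC: 09:00-10:30, 12:00-17:00 (add 1h to convert from UTC-1).
Luca in UTC: 11:00-12:00 (subtract 5h to convert from UTC+5).
Uma in UTC: 06:00-09:00 (add 1h to convert from UTC-1).
Emeka in UTC: 06:00-11:30, 14:00-15:30 (subtract 5h to convert from UTC+5).
Ximena in UTC: 06:00-07:30, 09:30-13:30, 14:00-14:30, 17:00-18:00 (subtract 5h to convert from UTC+5).
Priya in UTC: 06:00-07:00, 09:30-17:00 (subtract 5h to convert from UTC+5).
Jonas ∩ Luca: ∅.
Jonas ∩ Luca ∩ Uma: ∅.
Jonas ∩ Luca ∩ Uma ∩ Emeka: ∅.
Jonas ∩ Luca ∩ Uma ∩ Emeka ∩ Ximena: ∅.
Jonas ∩ Luca ∩ Uma ∩ Emeka ∩ Ximena ∩ Priya: ∅.
There is no time when everyone is free.
No common window is at least 60 minutes long.

none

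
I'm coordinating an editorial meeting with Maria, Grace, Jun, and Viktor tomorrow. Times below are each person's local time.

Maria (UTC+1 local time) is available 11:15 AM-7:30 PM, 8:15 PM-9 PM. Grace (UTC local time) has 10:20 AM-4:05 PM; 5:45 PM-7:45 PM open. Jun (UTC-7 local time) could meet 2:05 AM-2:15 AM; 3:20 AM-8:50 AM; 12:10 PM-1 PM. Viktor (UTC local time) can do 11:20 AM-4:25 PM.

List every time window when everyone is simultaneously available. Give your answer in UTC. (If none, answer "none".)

Maria in UTC: 10:15-18:30, 19:15-20:00 (subtract 1h to convert from UTC+1).
Grace in UTC: 10:20-16:05, 17:45-19:45.
Jun in UTC: 09:05-09:15, 10:20-15:50, 19:10-20:00 (add 7h to convert from UTC-7).
Viktor in UTC: 11:20-16:25.
Maria ∩ Grace: 10:20-16:05, 17:45-18:30, 19:15-19:45.
Maria ∩ Grace ∩ Jun: 10:20-15:50, 19:15-19:45.
Maria ∩ Grace ∩ Jun ∩ Viktor: 11:20-15:50.

11:20-15:50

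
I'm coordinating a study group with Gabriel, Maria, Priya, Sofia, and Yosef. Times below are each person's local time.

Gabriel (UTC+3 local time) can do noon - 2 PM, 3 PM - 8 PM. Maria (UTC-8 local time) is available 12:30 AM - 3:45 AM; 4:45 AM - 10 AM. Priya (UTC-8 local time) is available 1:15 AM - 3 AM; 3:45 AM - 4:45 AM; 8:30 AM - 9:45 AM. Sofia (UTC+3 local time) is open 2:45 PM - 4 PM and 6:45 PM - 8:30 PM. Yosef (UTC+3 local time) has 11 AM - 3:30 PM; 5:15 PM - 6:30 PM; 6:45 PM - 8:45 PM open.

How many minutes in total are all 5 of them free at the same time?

Gabriel in UTC: 09:00-11:00, 12:00-17:00 (subtract 3h to convert from UTC+3).
Maria in UTC: 08:30-11:45, 12:45-18:00 (add 8h to convert from UTC-8).
Priya in UTC: 09:15-11:00, 11:45-12:45, 16:30-17:45 (add 8h to convert from UTC-8).
Sofia in UTC: 11:45-13:00, 15:45-17:30 (subtract 3h to convert from UTC+3).
Yosef in UTC: 08:00-12:30, 14:15-15:30, 15:45-17:45 (subtract 3h to convert from UTC+3).
Gabriel ∩ Maria: 09:00-11:00, 12:45-17:00.
Gabriel ∩ Maria ∩ Priya: 09:15-11:00, 16:30-17:00.
Gabriel ∩ Maria ∩ Priya ∩ Sofia: 16:30-17:00.
Gabriel ∩ Maria ∩ Priya ∩ Sofia ∩ Yosef: 16:30-17:00.
That's a single block of 30 minutes.

30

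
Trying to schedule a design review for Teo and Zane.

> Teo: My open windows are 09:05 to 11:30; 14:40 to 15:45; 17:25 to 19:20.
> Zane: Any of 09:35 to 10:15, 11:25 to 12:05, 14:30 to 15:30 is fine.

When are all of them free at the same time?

Teo ∩ Zane: 09:35-10:15, 11:25-11:30, 14:40-15:30.

09:35-10:15, 11:25-11:30, 14:40-15:30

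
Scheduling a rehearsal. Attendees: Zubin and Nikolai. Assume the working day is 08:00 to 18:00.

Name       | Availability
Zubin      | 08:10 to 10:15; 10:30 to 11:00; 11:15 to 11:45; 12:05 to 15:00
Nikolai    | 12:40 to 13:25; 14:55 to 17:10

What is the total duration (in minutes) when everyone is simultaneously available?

50

Zubin ∩ Nikolai: 12:40-13:25, 14:55-15:00.
Summing the common windows: 45 + 5 = 50 minutes.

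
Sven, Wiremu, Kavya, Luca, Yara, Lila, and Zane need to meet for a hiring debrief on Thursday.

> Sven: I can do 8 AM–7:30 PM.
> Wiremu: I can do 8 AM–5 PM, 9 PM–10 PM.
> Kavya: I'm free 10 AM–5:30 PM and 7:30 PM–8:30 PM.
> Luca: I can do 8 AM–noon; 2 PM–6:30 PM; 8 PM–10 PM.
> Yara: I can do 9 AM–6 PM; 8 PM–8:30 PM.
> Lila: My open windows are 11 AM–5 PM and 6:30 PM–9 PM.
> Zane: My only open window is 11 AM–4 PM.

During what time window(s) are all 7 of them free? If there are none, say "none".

Sven ∩ Wiremu: 08:00-17:00.
Sven ∩ Wiremu ∩ Kavya: 10:00-17:00.
Sven ∩ Wiremu ∩ Kavya ∩ Luca: 10:00-12:00, 14:00-17:00.
Sven ∩ Wiremu ∩ Kavya ∩ Luca ∩ Yara: 10:00-12:00, 14:00-17:00.
Sven ∩ Wiremu ∩ Kavya ∩ Luca ∩ Yara ∩ Lila: 11:00-12:00, 14:00-17:00.
Sven ∩ Wiremu ∩ Kavya ∩ Luca ∩ Yara ∩ Lila ∩ Zane: 11:00-12:00, 14:00-16:00.

11:00-12:00, 14:00-16:00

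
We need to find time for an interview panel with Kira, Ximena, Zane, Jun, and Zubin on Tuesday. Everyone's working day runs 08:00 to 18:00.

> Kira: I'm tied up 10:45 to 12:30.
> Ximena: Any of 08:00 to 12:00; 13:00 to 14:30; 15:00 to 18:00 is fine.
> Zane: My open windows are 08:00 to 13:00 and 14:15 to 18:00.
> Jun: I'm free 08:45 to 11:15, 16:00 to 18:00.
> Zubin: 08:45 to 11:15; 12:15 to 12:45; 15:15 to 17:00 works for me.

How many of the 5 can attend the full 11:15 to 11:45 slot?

2

Kira free: 08:00-10:45, 12:30-18:00 (invert busy blocks within the working day).
Ximena free: 08:00-12:00, 13:00-14:30, 15:00-18:00.
Zane free: 08:00-13:00, 14:15-18:00.
Jun free: 08:45-11:15, 16:00-18:00.
Zubin free: 08:45-11:15, 12:15-12:45, 15:15-17:00.
Ximena and Zane can make the full 11:15-11:45 slot — that's 2.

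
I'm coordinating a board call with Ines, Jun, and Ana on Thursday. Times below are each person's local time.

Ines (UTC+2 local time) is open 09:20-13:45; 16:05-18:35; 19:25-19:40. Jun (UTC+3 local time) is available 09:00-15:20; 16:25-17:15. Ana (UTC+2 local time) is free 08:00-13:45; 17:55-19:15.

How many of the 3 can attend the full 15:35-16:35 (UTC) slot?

Ines in UTC: 07:20-11:45, 14:05-16:35, 17:25-17:40 (subtract 2h to convert from UTC+2).
Jun in UTC: 06:00-12:20, 13:25-14:15 (subtract 3h to convert from UTC+3).
Ana in UTC: 06:00-11:45, 15:55-17:15 (subtract 2h to convert from UTC+2).
Ines can make the full 15:35-16:35 slot — that's 1.

1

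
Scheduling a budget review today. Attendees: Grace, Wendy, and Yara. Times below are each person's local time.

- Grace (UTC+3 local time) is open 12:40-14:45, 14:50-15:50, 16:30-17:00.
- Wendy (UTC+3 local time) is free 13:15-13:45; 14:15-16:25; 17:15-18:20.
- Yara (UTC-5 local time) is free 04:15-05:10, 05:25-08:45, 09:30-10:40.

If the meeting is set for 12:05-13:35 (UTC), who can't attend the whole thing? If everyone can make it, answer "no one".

Grace in UTC: 09:40-11:45, 11:50-12:50, 13:30-14:00 (subtract 3h to convert from UTC+3).
Wendy in UTC: 10:15-10:45, 11:15-13:25, 14:15-15:20 (subtract 3h to convert from UTC+3).
Yara in UTC: 09:15-10:10, 10:25-13:45, 14:30-15:40 (add 5h to convert from UTC-5).
Grace: not fully free for 12:05-13:35. Wendy: not fully free for 12:05-13:35. Yara: free for 12:05-13:35.

Grace, Wendy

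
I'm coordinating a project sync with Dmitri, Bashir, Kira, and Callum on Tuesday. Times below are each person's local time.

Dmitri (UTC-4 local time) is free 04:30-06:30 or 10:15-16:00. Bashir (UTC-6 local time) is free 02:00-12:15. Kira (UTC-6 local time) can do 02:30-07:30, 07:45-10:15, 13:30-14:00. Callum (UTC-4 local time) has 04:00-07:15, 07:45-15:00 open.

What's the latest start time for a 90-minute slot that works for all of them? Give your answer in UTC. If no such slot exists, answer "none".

Dmitri in UTC: 08:30-10:30, 14:15-20:00 (add 4h to convert from UTC-4).
Bashir in UTC: 08:00-18:15 (add 6h to convert from UTC-6).
Kira in UTC: 08:30-13:30, 13:45-16:15, 19:30-20:00 (add 6h to convert from UTC-6).
Callum in UTC: 08:00-11:15, 11:45-19:00 (add 4h to convert from UTC-4).
Dmitri ∩ Bashir: 08:30-10:30, 14:15-18:15.
Dmitri ∩ Bashir ∩ Kira: 08:30-10:30, 14:15-16:15.
Dmitri ∩ Bashir ∩ Kira ∩ Callum: 08:30-10:30, 14:15-16:15.
The last common window of at least 90 minutes is 14:15-16:15; a 90-minute meeting can start as late as 14:45 and still end by 16:15.

14:45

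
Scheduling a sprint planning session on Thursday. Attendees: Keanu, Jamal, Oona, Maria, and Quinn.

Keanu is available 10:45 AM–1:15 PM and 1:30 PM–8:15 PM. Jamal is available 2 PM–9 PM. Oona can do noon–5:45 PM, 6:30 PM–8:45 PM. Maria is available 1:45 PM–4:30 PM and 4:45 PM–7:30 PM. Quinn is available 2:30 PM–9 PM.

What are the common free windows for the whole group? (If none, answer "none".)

Keanu ∩ Jamal: 14:00-20:15.
Keanu ∩ Jamal ∩ Oona: 14:00-17:45, 18:30-20:15.
Keanu ∩ Jamal ∩ Oona ∩ Maria: 14:00-16:30, 16:45-17:45, 18:30-19:30.
Keanu ∩ Jamal ∩ Oona ∩ Maria ∩ Quinn: 14:30-16:30, 16:45-17:45, 18:30-19:30.

14:30-16:30, 16:45-17:45, 18:30-19:30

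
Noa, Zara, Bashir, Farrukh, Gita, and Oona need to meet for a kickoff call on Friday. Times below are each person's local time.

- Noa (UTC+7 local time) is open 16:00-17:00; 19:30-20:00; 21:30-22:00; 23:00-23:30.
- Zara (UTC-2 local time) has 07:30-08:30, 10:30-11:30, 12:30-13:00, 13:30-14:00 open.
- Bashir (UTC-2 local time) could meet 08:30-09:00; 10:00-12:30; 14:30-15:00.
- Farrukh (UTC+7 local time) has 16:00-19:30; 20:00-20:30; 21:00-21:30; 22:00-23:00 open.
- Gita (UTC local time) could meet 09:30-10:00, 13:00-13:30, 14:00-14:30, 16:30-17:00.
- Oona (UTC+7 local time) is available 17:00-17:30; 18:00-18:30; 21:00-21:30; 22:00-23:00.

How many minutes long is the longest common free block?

Noa in UTC: 09:00-10:00, 12:30-13:00, 14:30-15:00, 16:00-16:30 (subtract 7h to convert from UTC+7).
Zara in UTC: 09:30-10:30, 12:30-13:30, 14:30-15:00, 15:30-16:00 (add 2h to convert from UTC-2).
Bashir in UTC: 10:30-11:00, 12:00-14:30, 16:30-17:00 (add 2h to convert from UTC-2).
Farrukh in UTC: 09:00-12:30, 13:00-13:30, 14:00-14:30, 15:00-16:00 (subtract 7h to convert from UTC+7).
Gita in UTC: 09:30-10:00, 13:00-13:30, 14:00-14:30, 16:30-17:00.
Oona in UTC: 10:00-10:30, 11:00-11:30, 14:00-14:30, 15:00-16:00 (subtract 7h to convert from UTC+7).
Noa ∩ Zara: 09:30-10:00, 12:30-13:00, 14:30-15:00.
Noa ∩ Zara ∩ Bashir: 12:30-13:00.
Noa ∩ Zara ∩ Bashir ∩ Farrukh: ∅.
Noa ∩ Zara ∩ Bashir ∩ Farrukh ∩ Gita: ∅.
Noa ∩ Zara ∩ Bashir ∩ Farrukh ∩ Gita ∩ Oona: ∅.
There is no time when everyone is free.
No common window exists, so the longest block is 0 minutes.

0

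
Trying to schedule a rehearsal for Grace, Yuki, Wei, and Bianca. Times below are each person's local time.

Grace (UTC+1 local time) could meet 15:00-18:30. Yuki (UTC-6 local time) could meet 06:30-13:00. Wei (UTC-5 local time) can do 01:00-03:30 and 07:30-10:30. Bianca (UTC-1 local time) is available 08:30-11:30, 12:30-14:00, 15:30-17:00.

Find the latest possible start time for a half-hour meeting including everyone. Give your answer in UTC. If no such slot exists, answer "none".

14:30

Grace in UTC: 14:00-17:30 (subtract 1h to convert from UTC+1).
Yuki in UTC: 12:30-19:00 (add 6h to convert from UTC-6).
Wei in UTC: 06:00-08:30, 12:30-15:30 (add 5h to convert from UTC-5).
Bianca in UTC: 09:30-12:30, 13:30-15:00, 16:30-18:00 (add 1h to convert from UTC-1).
Grace ∩ Yuki: 14:00-17:30.
Grace ∩ Yuki ∩ Wei: 14:00-15:30.
Grace ∩ Yuki ∩ Wei ∩ Bianca: 14:00-15:00.
The last common window of at least 30 minutes is 14:00-15:00; a 30-minute meeting can start as late as 14:30 and still end by 15:00.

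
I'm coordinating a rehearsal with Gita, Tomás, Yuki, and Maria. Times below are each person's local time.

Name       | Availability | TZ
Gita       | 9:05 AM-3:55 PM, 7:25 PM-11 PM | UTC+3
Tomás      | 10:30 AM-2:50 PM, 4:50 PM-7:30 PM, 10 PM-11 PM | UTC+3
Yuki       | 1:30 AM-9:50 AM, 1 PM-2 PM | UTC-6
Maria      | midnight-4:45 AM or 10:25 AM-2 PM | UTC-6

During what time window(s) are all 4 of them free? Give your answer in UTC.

07:30-10:45, 19:00-20:00

Gita in UTC: 06:05-12:55, 16:25-20:00 (subtract 3h to convert from UTC+3).
Tomás in UTC: 07:30-11:50, 13:50-16:30, 19:00-20:00 (subtract 3h to convert from UTC+3).
Yuki in UTC: 07:30-15:50, 19:00-20:00 (add 6h to convert from UTC-6).
Maria in UTC: 06:00-10:45, 16:25-20:00 (add 6h to convert from UTC-6).
Gita ∩ Tomás: 07:30-11:50, 16:25-16:30, 19:00-20:00.
Gita ∩ Tomás ∩ Yuki: 07:30-11:50, 19:00-20:00.
Gita ∩ Tomás ∩ Yuki ∩ Maria: 07:30-10:45, 19:00-20:00.
Those are the intersection windows.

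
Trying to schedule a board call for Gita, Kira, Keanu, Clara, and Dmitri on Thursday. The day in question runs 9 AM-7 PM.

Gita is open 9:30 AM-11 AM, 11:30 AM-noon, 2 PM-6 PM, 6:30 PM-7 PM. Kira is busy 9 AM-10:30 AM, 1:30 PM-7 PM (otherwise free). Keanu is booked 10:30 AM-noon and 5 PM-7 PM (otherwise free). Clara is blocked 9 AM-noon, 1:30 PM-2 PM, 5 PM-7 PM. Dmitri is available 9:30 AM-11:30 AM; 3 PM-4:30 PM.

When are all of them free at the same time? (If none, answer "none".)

Gita free: 09:30-11:00, 11:30-12:00, 14:00-18:00, 18:30-19:00.
Kira free: 10:30-13:30 (invert busy blocks within the working day).
Keanu free: 09:00-10:30, 12:00-17:00 (invert busy blocks within the working day).
Clara free: 12:00-13:30, 14:00-17:00 (invert busy blocks within the working day).
Dmitri free: 09:30-11:30, 15:00-16:30.
Gita ∩ Kira: 10:30-11:00, 11:30-12:00.
Gita ∩ Kira ∩ Keanu: ∅.
Gita ∩ Kira ∩ Keanu ∩ Clara: ∅.
Gita ∩ Kira ∩ Keanu ∩ Clara ∩ Dmitri: ∅.
There is no time when everyone is free.

none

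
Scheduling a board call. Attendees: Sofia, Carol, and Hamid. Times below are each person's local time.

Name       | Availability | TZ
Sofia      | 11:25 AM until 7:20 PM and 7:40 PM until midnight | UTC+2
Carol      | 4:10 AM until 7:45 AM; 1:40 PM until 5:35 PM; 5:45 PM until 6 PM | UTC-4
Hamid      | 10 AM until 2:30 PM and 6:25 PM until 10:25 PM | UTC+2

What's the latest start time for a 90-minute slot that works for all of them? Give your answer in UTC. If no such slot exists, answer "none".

18:55

Sofia in UTC: 09:25-17:20, 17:40-22:00 (subtract 2h to convert from UTC+2).
Carol in UTC: 08:10-11:45, 17:40-21:35, 21:45-22:00 (add 4h to convert from UTC-4).
Hamid in UTC: 08:00-12:30, 16:25-20:25 (subtract 2h to convert from UTC+2).
Sofia ∩ Carol: 09:25-11:45, 17:40-21:35, 21:45-22:00.
Sofia ∩ Carol ∩ Hamid: 09:25-11:45, 17:40-20:25.
So the common availability across everyone is 09:25-11:45, 17:40-20:25.
The last common window of at least 90 minutes is 17:40-20:25; a 90-minute meeting can start as late as 18:55 and still end by 20:25.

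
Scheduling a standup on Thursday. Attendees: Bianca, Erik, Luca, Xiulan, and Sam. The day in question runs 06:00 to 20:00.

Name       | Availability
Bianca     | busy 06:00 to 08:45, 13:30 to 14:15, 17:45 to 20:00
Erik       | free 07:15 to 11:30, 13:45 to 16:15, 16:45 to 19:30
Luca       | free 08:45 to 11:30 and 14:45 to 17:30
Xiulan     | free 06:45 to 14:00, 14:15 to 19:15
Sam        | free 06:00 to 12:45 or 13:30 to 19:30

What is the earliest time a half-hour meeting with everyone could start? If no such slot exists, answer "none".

08:45

Bianca free: 08:45-13:30, 14:15-17:45 (invert busy blocks within the working day).
Erik free: 07:15-11:30, 13:45-16:15, 16:45-19:30.
Luca free: 08:45-11:30, 14:45-17:30.
Xiulan free: 06:45-14:00, 14:15-19:15.
Sam free: 06:00-12:45, 13:30-19:30.
Bianca ∩ Erik: 08:45-11:30, 14:15-16:15, 16:45-17:45.
Bianca ∩ Erik ∩ Luca: 08:45-11:30, 14:45-16:15, 16:45-17:30.
Bianca ∩ Erik ∩ Luca ∩ Xiulan: 08:45-11:30, 14:45-16:15, 16:45-17:30.
Bianca ∩ Erik ∩ Luca ∩ Xiulan ∩ Sam: 08:45-11:30, 14:45-16:15, 16:45-17:30.
The first common window of at least 30 minutes is 08:45-11:30, so the earliest start is 08:45.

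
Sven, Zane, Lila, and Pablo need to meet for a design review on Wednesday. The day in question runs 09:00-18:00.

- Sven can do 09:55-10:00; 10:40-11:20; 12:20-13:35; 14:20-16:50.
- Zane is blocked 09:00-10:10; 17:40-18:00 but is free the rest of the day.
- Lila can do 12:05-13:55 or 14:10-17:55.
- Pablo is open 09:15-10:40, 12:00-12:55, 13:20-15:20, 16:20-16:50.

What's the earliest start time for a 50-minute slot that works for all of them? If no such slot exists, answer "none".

14:20

Sven free: 09:55-10:00, 10:40-11:20, 12:20-13:35, 14:20-16:50.
Zane free: 10:10-17:40 (invert busy blocks within the working day).
Lila free: 12:05-13:55, 14:10-17:55.
Pablo free: 09:15-10:40, 12:00-12:55, 13:20-15:20, 16:20-16:50.
Sven ∩ Zane: 10:40-11:20, 12:20-13:35, 14:20-16:50.
Sven ∩ Zane ∩ Lila: 12:20-13:35, 14:20-16:50.
Sven ∩ Zane ∩ Lila ∩ Pablo: 12:20-12:55, 13:20-13:35, 14:20-15:20, 16:20-16:50.
So the common availability across everyone is 12:20-12:55, 13:20-13:35, 14:20-15:20, 16:20-16:50.
The first common window of at least 50 minutes is 14:20-15:20, so the earliest start is 14:20.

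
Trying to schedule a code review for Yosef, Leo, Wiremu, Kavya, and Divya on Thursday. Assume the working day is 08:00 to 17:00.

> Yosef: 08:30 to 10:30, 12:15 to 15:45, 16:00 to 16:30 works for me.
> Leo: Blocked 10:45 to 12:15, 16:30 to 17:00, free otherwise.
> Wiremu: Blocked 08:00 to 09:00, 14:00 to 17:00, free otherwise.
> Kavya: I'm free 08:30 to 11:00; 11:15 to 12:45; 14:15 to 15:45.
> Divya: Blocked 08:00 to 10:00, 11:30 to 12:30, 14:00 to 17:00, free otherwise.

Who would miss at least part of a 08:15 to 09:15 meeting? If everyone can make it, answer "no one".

Divya, Kavya, Wiremu, Yosef

Yosef free: 08:30-10:30, 12:15-15:45, 16:00-16:30.
Leo free: 08:00-10:45, 12:15-16:30 (invert busy blocks within the working day).
Wiremu free: 09:00-14:00 (invert busy blocks within the working day).
Kavya free: 08:30-11:00, 11:15-12:45, 14:15-15:45.
Divya free: 10:00-11:30, 12:30-14:00 (invert busy blocks within the working day).
Yosef: not fully free for 08:15-09:15. Leo: free for 08:15-09:15. Wiremu: not fully free for 08:15-09:15. Kavya: not fully free for 08:15-09:15. Divya: not fully free for 08:15-09:15.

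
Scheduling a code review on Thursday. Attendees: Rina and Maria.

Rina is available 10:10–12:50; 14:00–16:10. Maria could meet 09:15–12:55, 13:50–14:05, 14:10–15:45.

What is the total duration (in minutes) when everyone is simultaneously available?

Rina ∩ Maria: 10:10-12:50, 14:00-14:05, 14:10-15:45.
Those are the intersection windows.
Summing the common windows: 160 + 5 + 95 = 260 minutes.

260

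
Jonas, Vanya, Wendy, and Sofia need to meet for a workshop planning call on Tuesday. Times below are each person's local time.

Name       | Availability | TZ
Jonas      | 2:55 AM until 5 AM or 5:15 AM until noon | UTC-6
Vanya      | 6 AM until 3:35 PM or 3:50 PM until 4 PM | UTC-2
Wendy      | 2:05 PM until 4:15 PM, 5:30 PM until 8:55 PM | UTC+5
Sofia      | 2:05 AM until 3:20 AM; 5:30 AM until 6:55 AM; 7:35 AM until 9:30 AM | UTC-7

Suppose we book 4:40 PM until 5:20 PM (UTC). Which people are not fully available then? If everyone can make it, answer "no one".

Sofia, Wendy

Jonas in UTC: 08:55-11:00, 11:15-18:00 (add 6h to convert from UTC-6).
Vanya in UTC: 08:00-17:35, 17:50-18:00 (add 2h to convert from UTC-2).
Wendy in UTC: 09:05-11:15, 12:30-15:55 (subtract 5h to convert from UTC+5).
Sofia in UTC: 09:05-10:20, 12:30-13:55, 14:35-16:30 (add 7h to convert from UTC-7).
Jonas: free for 16:40-17:20. Vanya: free for 16:40-17:20. Wendy: not fully free for 16:40-17:20. Sofia: not fully free for 16:40-17:20.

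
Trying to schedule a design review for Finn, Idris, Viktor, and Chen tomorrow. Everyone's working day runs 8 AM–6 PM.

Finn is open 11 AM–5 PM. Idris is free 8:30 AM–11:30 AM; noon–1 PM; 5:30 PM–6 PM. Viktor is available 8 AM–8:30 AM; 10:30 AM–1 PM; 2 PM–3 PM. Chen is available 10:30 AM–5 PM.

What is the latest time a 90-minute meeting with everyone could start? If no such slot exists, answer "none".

none

Finn ∩ Idris: 11:00-11:30, 12:00-13:00.
Finn ∩ Idris ∩ Viktor: 11:00-11:30, 12:00-13:00.
Finn ∩ Idris ∩ Viktor ∩ Chen: 11:00-11:30, 12:00-13:00.
Those are the intersection windows.
No common window is at least 90 minutes long.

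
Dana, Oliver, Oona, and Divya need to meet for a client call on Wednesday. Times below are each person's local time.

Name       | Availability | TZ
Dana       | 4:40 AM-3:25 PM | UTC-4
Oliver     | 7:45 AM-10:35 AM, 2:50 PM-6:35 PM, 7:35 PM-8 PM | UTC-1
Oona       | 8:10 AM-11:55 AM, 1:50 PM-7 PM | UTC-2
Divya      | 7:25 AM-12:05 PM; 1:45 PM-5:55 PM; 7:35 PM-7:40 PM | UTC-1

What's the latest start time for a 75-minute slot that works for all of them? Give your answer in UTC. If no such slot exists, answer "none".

17:40

Dana in UTC: 08:40-19:25 (add 4h to convert from UTC-4).
Oliver in UTC: 08:45-11:35, 15:50-19:35, 20:35-21:00 (add 1h to convert from UTC-1).
Oona in UTC: 10:10-13:55, 15:50-21:00 (add 2h to convert from UTC-2).
Divya in UTC: 08:25-13:05, 14:45-18:55, 20:35-20:40 (add 1h to convert from UTC-1).
Dana ∩ Oliver: 08:45-11:35, 15:50-19:25.
Dana ∩ Oliver ∩ Oona: 10:10-11:35, 15:50-19:25.
Dana ∩ Oliver ∩ Oona ∩ Divya: 10:10-11:35, 15:50-18:55.
The last common window of at least 75 minutes is 15:50-18:55; a 75-minute meeting can start as late as 17:40 and still end by 18:55.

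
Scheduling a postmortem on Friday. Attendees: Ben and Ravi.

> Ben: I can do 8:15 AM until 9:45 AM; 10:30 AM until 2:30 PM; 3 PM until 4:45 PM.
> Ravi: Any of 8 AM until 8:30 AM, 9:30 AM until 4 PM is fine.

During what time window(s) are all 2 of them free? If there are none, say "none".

08:15-08:30, 09:30-09:45, 10:30-14:30, 15:00-16:00

Ben ∩ Ravi: 08:15-08:30, 09:30-09:45, 10:30-14:30, 15:00-16:00.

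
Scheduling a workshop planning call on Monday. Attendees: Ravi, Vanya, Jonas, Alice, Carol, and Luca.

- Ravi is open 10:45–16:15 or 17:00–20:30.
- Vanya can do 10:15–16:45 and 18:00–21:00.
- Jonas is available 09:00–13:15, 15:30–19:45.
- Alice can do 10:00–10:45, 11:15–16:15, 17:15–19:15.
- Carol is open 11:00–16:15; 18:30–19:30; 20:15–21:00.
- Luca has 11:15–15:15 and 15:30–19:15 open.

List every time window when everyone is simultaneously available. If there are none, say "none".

11:15-13:15, 15:30-16:15, 18:30-19:15

Ravi ∩ Vanya: 10:45-16:15, 18:00-20:30.
Ravi ∩ Vanya ∩ Jonas: 10:45-13:15, 15:30-16:15, 18:00-19:45.
Ravi ∩ Vanya ∩ Jonas ∩ Alice: 11:15-13:15, 15:30-16:15, 18:00-19:15.
Ravi ∩ Vanya ∩ Jonas ∩ Alice ∩ Carol: 11:15-13:15, 15:30-16:15, 18:30-19:15.
Ravi ∩ Vanya ∩ Jonas ∩ Alice ∩ Carol ∩ Luca: 11:15-13:15, 15:30-16:15, 18:30-19:15.
So the common availability across everyone is 11:15-13:15, 15:30-16:15, 18:30-19:15.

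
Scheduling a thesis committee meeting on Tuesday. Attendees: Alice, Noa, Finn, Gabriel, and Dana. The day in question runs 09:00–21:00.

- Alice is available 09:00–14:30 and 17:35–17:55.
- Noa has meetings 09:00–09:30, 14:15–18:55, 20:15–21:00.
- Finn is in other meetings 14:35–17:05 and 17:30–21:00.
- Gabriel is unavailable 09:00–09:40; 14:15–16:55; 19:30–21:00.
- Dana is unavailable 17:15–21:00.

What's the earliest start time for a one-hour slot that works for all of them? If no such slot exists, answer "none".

Alice free: 09:00-14:30, 17:35-17:55.
Noa free: 09:30-14:15, 18:55-20:15 (invert busy blocks within the working day).
Finn free: 09:00-14:35, 17:05-17:30 (invert busy blocks within the working day).
Gabriel free: 09:40-14:15, 16:55-19:30 (invert busy blocks within the working day).
Dana free: 09:00-17:15 (invert busy blocks within the working day).
Alice ∩ Noa: 09:30-14:15.
Alice ∩ Noa ∩ Finn: 09:30-14:15.
Alice ∩ Noa ∩ Finn ∩ Gabriel: 09:40-14:15.
Alice ∩ Noa ∩ Finn ∩ Gabriel ∩ Dana: 09:40-14:15.
So the common availability across everyone is 09:40-14:15.
The first common window of at least 60 minutes is 09:40-14:15, so the earliest start is 09:40.

09:40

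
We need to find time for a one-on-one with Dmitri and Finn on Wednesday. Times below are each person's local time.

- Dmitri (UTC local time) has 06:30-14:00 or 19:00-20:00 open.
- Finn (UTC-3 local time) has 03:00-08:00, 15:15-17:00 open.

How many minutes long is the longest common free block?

Dmitri in UTC: 06:30-14:00, 19:00-20:00.
Finn in UTC: 06:00-11:00, 18:15-20:00 (add 3h to convert from UTC-3).
Dmitri ∩ Finn: 06:30-11:00, 19:00-20:00.
Those are the intersection windows.
The longest is 06:30-11:00 at 270 minutes.

270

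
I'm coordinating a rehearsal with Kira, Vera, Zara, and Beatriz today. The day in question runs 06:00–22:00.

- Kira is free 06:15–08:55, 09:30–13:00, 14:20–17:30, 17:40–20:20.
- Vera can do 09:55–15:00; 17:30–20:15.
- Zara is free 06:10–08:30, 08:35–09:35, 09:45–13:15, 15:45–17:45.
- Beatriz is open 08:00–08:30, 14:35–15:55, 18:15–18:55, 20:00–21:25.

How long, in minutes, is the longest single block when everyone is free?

Kira ∩ Vera: 09:55-13:00, 14:20-15:00, 17:40-20:15.
Kira ∩ Vera ∩ Zara: 09:55-13:00, 17:40-17:45.
Kira ∩ Vera ∩ Zara ∩ Beatriz: ∅.
There is no time when everyone is free.
No common window exists, so the longest block is 0 minutes.

0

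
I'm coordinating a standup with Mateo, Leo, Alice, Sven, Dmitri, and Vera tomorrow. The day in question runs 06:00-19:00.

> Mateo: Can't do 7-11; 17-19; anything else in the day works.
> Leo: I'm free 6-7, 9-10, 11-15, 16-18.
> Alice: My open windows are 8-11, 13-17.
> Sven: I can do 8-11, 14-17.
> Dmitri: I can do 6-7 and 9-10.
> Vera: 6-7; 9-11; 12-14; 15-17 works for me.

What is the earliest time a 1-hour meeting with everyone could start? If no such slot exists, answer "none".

none

Mateo free: 06:00-07:00, 11:00-17:00 (invert busy blocks within the working day).
Leo free: 06:00-07:00, 09:00-10:00, 11:00-15:00, 16:00-18:00.
Alice free: 08:00-11:00, 13:00-17:00.
Sven free: 08:00-11:00, 14:00-17:00.
Dmitri free: 06:00-07:00, 09:00-10:00.
Vera free: 06:00-07:00, 09:00-11:00, 12:00-14:00, 15:00-17:00.
Mateo ∩ Leo: 06:00-07:00, 11:00-15:00, 16:00-17:00.
Mateo ∩ Leo ∩ Alice: 13:00-15:00, 16:00-17:00.
Mateo ∩ Leo ∩ Alice ∩ Sven: 14:00-15:00, 16:00-17:00.
Mateo ∩ Leo ∩ Alice ∩ Sven ∩ Dmitri: ∅.
Mateo ∩ Leo ∩ Alice ∩ Sven ∩ Dmitri ∩ Vera: ∅.
There is no time when everyone is free.
No common window is at least 60 minutes long.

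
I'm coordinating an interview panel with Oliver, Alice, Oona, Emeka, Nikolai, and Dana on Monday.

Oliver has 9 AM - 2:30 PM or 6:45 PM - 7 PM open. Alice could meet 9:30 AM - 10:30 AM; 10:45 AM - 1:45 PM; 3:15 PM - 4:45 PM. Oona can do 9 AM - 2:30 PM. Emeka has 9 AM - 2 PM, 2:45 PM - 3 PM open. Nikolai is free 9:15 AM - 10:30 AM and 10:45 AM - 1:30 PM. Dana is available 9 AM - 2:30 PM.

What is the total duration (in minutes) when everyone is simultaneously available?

225

Oliver ∩ Alice: 09:30-10:30, 10:45-13:45.
Oliver ∩ Alice ∩ Oona: 09:30-10:30, 10:45-13:45.
Oliver ∩ Alice ∩ Oona ∩ Emeka: 09:30-10:30, 10:45-13:45.
Oliver ∩ Alice ∩ Oona ∩ Emeka ∩ Nikolai: 09:30-10:30, 10:45-13:30.
Oliver ∩ Alice ∩ Oona ∩ Emeka ∩ Nikolai ∩ Dana: 09:30-10:30, 10:45-13:30.
Summing the common windows: 60 + 165 = 225 minutes.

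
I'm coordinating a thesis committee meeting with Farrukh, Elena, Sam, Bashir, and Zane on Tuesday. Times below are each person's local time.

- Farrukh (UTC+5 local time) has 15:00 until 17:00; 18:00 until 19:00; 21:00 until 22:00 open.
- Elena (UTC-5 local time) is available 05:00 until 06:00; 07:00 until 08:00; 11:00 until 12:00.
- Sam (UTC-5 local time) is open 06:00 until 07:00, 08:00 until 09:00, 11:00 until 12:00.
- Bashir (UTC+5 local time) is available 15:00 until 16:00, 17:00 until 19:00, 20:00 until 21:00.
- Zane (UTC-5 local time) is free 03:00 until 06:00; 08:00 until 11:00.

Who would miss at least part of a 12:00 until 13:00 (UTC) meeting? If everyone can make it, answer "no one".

Farrukh, Sam, Zane

Farrukh in UTC: 10:00-12:00, 13:00-14:00, 16:00-17:00 (subtract 5h to convert from UTC+5).
Elena in UTC: 10:00-11:00, 12:00-13:00, 16:00-17:00 (add 5h to convert from UTC-5).
Sam in UTC: 11:00-12:00, 13:00-14:00, 16:00-17:00 (add 5h to convert from UTC-5).
Bashir in UTC: 10:00-11:00, 12:00-14:00, 15:00-16:00 (subtract 5h to convert from UTC+5).
Zane in UTC: 08:00-11:00, 13:00-16:00 (add 5h to convert from UTC-5).
Farrukh: not fully free for 12:00-13:00. Elena: free for 12:00-13:00. Sam: not fully free for 12:00-13:00. Bashir: free for 12:00-13:00. Zane: not fully free for 12:00-13:00.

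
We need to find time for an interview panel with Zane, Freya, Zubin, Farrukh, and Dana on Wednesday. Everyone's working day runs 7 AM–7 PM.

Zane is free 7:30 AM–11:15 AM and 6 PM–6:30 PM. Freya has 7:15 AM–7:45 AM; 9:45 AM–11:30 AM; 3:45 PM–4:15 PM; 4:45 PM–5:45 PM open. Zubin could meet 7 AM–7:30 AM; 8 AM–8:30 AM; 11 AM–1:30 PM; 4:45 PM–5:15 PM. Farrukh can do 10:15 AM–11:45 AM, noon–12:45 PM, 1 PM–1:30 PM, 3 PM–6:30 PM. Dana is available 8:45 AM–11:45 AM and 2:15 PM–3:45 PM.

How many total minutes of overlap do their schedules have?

Zane ∩ Freya: 07:30-07:45, 09:45-11:15.
Zane ∩ Freya ∩ Zubin: 11:00-11:15.
Zane ∩ Freya ∩ Zubin ∩ Farrukh: 11:00-11:15.
Zane ∩ Freya ∩ Zubin ∩ Farrukh ∩ Dana: 11:00-11:15.
So the common availability across everyone is 11:00-11:15.
That's a single block of 15 minutes.

15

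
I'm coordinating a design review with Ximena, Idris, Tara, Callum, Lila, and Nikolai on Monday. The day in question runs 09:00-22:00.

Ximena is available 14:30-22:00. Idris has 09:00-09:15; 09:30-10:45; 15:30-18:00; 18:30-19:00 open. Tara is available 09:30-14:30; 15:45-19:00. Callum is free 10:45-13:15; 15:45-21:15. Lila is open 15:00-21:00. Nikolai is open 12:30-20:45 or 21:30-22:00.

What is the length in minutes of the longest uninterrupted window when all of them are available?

135

Ximena ∩ Idris: 15:30-18:00, 18:30-19:00.
Ximena ∩ Idris ∩ Tara: 15:45-18:00, 18:30-19:00.
Ximena ∩ Idris ∩ Tara ∩ Callum: 15:45-18:00, 18:30-19:00.
Ximena ∩ Idris ∩ Tara ∩ Callum ∩ Lila: 15:45-18:00, 18:30-19:00.
Ximena ∩ Idris ∩ Tara ∩ Callum ∩ Lila ∩ Nikolai: 15:45-18:00, 18:30-19:00.
The longest is 15:45-18:00 at 135 minutes.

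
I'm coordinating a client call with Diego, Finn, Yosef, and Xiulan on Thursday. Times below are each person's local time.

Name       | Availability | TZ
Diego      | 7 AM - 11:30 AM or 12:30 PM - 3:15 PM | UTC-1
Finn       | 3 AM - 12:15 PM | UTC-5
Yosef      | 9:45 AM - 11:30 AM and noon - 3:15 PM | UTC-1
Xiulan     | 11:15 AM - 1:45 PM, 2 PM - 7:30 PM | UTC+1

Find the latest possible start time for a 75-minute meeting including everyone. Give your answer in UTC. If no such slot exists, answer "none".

15:00

Diego in UTC: 08:00-12:30, 13:30-16:15 (add 1h to convert from UTC-1).
Finn in UTC: 08:00-17:15 (add 5h to convert from UTC-5).
Yosef in UTC: 10:45-12:30, 13:00-16:15 (add 1h to convert from UTC-1).
Xiulan in UTC: 10:15-12:45, 13:00-18:30 (subtract 1h to convert from UTC+1).
Diego ∩ Finn: 08:00-12:30, 13:30-16:15.
Diego ∩ Finn ∩ Yosef: 10:45-12:30, 13:30-16:15.
Diego ∩ Finn ∩ Yosef ∩ Xiulan: 10:45-12:30, 13:30-16:15.
The last common window of at least 75 minutes is 13:30-16:15; a 75-minute meeting can start as late as 15:00 and still end by 16:15.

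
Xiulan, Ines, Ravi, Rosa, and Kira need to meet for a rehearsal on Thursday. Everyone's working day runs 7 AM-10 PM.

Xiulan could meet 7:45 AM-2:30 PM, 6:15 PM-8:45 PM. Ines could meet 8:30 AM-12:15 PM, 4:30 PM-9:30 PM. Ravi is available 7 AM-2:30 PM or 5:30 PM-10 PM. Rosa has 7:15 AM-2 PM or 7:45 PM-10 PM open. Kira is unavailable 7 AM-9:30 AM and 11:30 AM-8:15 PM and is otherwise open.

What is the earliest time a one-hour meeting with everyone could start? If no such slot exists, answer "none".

09:30

Xiulan free: 07:45-14:30, 18:15-20:45.
Ines free: 08:30-12:15, 16:30-21:30.
Ravi free: 07:00-14:30, 17:30-22:00.
Rosa free: 07:15-14:00, 19:45-22:00.
Kira free: 09:30-11:30, 20:15-22:00 (invert busy blocks within the working day).
Xiulan ∩ Ines: 08:30-12:15, 18:15-20:45.
Xiulan ∩ Ines ∩ Ravi: 08:30-12:15, 18:15-20:45.
Xiulan ∩ Ines ∩ Ravi ∩ Rosa: 08:30-12:15, 19:45-20:45.
Xiulan ∩ Ines ∩ Ravi ∩ Rosa ∩ Kira: 09:30-11:30, 20:15-20:45.
The first common window of at least 60 minutes is 09:30-11:30, so the earliest start is 09:30.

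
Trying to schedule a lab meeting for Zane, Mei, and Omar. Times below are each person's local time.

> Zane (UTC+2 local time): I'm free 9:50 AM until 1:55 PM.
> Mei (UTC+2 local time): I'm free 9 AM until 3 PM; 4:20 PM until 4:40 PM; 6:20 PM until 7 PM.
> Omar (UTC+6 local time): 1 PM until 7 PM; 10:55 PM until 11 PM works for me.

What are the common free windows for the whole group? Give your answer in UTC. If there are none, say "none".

Zane in UTC: 07:50-11:55 (subtract 2h to convert from UTC+2).
Mei in UTC: 07:00-13:00, 14:20-14:40, 16:20-17:00 (subtract 2h to convert from UTC+2).
Omar in UTC: 07:00-13:00, 16:55-17:00 (subtract 6h to convert from UTC+6).
Zane ∩ Mei: 07:50-11:55.
Zane ∩ Mei ∩ Omar: 07:50-11:55.

07:50-11:55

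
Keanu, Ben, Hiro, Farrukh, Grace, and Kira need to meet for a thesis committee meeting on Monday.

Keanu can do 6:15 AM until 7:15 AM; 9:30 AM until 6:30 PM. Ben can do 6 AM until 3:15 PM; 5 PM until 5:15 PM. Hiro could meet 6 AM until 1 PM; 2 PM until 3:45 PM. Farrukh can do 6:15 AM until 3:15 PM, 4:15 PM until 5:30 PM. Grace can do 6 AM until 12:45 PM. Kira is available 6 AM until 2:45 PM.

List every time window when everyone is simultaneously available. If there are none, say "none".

06:15-07:15, 09:30-12:45

Keanu ∩ Ben: 06:15-07:15, 09:30-15:15, 17:00-17:15.
Keanu ∩ Ben ∩ Hiro: 06:15-07:15, 09:30-13:00, 14:00-15:15.
Keanu ∩ Ben ∩ Hiro ∩ Farrukh: 06:15-07:15, 09:30-13:00, 14:00-15:15.
Keanu ∩ Ben ∩ Hiro ∩ Farrukh ∩ Grace: 06:15-07:15, 09:30-12:45.
Keanu ∩ Ben ∩ Hiro ∩ Farrukh ∩ Grace ∩ Kira: 06:15-07:15, 09:30-12:45.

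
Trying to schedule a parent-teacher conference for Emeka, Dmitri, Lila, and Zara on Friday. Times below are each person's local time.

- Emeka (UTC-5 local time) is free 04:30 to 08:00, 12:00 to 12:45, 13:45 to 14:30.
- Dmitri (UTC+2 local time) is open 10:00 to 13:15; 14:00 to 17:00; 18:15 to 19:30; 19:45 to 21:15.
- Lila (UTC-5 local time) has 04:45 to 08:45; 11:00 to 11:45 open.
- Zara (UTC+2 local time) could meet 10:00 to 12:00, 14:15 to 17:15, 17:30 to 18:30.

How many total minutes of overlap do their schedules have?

Emeka in UTC: 09:30-13:00, 17:00-17:45, 18:45-19:30 (add 5h to convert from UTC-5).
Dmitri in UTC: 08:00-11:15, 12:00-15:00, 16:15-17:30, 17:45-19:15 (subtract 2h to convert from UTC+2).
Lila in UTC: 09:45-13:45, 16:00-16:45 (add 5h to convert from UTC-5).
Zara in UTC: 08:00-10:00, 12:15-15:15, 15:30-16:30 (subtract 2h to convert from UTC+2).
Emeka ∩ Dmitri: 09:30-11:15, 12:00-13:00, 17:00-17:30, 18:45-19:15.
Emeka ∩ Dmitri ∩ Lila: 09:45-11:15, 12:00-13:00.
Emeka ∩ Dmitri ∩ Lila ∩ Zara: 09:45-10:00, 12:15-13:00.
Summing the common windows: 15 + 45 = 60 minutes.

60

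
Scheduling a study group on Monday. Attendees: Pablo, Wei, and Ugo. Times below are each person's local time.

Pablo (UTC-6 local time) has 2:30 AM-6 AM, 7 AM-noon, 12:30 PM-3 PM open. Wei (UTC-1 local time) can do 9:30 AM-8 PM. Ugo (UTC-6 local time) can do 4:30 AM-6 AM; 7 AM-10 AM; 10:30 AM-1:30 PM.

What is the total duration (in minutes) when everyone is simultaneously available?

420

Pablo in UTC: 08:30-12:00, 13:00-18:00, 18:30-21:00 (add 6h to convert from UTC-6).
Wei in UTC: 10:30-21:00 (add 1h to convert from UTC-1).
Ugo in UTC: 10:30-12:00, 13:00-16:00, 16:30-19:30 (add 6h to convert from UTC-6).
Pablo ∩ Wei: 10:30-12:00, 13:00-18:00, 18:30-21:00.
Pablo ∩ Wei ∩ Ugo: 10:30-12:00, 13:00-16:00, 16:30-18:00, 18:30-19:30.
So the common availability across everyone is 10:30-12:00, 13:00-16:00, 16:30-18:00, 18:30-19:30.
Summing the common windows: 90 + 180 + 90 + 60 = 420 minutes.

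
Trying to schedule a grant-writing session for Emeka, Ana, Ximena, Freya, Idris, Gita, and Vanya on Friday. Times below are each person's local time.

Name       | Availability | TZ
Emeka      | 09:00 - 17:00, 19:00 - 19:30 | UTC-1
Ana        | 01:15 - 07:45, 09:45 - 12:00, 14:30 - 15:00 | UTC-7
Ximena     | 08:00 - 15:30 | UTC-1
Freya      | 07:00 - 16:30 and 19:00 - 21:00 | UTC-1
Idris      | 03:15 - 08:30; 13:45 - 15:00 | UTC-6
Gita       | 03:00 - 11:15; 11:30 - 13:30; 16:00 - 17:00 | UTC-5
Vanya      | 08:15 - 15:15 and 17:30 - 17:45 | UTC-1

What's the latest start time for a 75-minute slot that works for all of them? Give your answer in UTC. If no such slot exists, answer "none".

Emeka in UTC: 10:00-18:00, 20:00-20:30 (add 1h to convert from UTC-1).
Ana in UTC: 08:15-14:45, 16:45-19:00, 21:30-22:00 (add 7h to convert from UTC-7).
Ximena in UTC: 09:00-16:30 (add 1h to convert from UTC-1).
Freya in UTC: 08:00-17:30, 20:00-22:00 (add 1h to convert from UTC-1).
Idris in UTC: 09:15-14:30, 19:45-21:00 (add 6h to convert from UTC-6).
Gita in UTC: 08:00-16:15, 16:30-18:30, 21:00-22:00 (add 5h to convert from UTC-5).
Vanya in UTC: 09:15-16:15, 18:30-18:45 (add 1h to convert from UTC-1).
Emeka ∩ Ana: 10:00-14:45, 16:45-18:00.
Emeka ∩ Ana ∩ Ximena: 10:00-14:45.
Emeka ∩ Ana ∩ Ximena ∩ Freya: 10:00-14:45.
Emeka ∩ Ana ∩ Ximena ∩ Freya ∩ Idris: 10:00-14:30.
Emeka ∩ Ana ∩ Ximena ∩ Freya ∩ Idris ∩ Gita: 10:00-14:30.
Emeka ∩ Ana ∩ Ximena ∩ Freya ∩ Idris ∩ Gita ∩ Vanya: 10:00-14:30.
The last common window of at least 75 minutes is 10:00-14:30; a 75-minute meeting can start as late as 13:15 and still end by 14:30.

13:15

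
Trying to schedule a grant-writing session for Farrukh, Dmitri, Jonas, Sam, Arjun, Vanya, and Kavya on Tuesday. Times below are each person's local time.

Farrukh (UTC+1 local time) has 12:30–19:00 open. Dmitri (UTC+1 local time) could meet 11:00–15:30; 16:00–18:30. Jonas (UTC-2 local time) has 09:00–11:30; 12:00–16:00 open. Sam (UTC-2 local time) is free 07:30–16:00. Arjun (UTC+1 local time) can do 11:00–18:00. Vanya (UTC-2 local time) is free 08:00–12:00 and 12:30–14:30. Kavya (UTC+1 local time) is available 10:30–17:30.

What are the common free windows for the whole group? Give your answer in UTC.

11:30-13:30, 15:00-16:30

Farrukh in UTC: 11:30-18:00 (subtract 1h to convert from UTC+1).
Dmitri in UTC: 10:00-14:30, 15:00-17:30 (subtract 1h to convert from UTC+1).
Jonas in UTC: 11:00-13:30, 14:00-18:00 (add 2h to convert from UTC-2).
Sam in UTC: 09:30-18:00 (add 2h to convert from UTC-2).
Arjun in UTC: 10:00-17:00 (subtract 1h to convert from UTC+1).
Vanya in UTC: 10:00-14:00, 14:30-16:30 (add 2h to convert from UTC-2).
Kavya in UTC: 09:30-16:30 (subtract 1h to convert from UTC+1).
Farrukh ∩ Dmitri: 11:30-14:30, 15:00-17:30.
Farrukh ∩ Dmitri ∩ Jonas: 11:30-13:30, 14:00-14:30, 15:00-17:30.
Farrukh ∩ Dmitri ∩ Jonas ∩ Sam: 11:30-13:30, 14:00-14:30, 15:00-17:30.
Farrukh ∩ Dmitri ∩ Jonas ∩ Sam ∩ Arjun: 11:30-13:30, 14:00-14:30, 15:00-17:00.
Farrukh ∩ Dmitri ∩ Jonas ∩ Sam ∩ Arjun ∩ Vanya: 11:30-13:30, 15:00-16:30.
Farrukh ∩ Dmitri ∩ Jonas ∩ Sam ∩ Arjun ∩ Vanya ∩ Kavya: 11:30-13:30, 15:00-16:30.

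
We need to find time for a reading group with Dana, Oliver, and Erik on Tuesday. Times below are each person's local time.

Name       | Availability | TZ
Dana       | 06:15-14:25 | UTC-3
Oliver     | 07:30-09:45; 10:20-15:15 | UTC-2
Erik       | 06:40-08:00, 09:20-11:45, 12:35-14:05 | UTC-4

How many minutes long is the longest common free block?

Dana in UTC: 09:15-17:25 (add 3h to convert from UTC-3).
Oliver in UTC: 09:30-11:45, 12:20-17:15 (add 2h to convert from UTC-2).
Erik in UTC: 10:40-12:00, 13:20-15:45, 16:35-18:05 (add 4h to convert from UTC-4).
Dana ∩ Oliver: 09:30-11:45, 12:20-17:15.
Dana ∩ Oliver ∩ Erik: 10:40-11:45, 13:20-15:45, 16:35-17:15.
Those are the intersection windows.
The longest is 13:20-15:45 at 145 minutes.

145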